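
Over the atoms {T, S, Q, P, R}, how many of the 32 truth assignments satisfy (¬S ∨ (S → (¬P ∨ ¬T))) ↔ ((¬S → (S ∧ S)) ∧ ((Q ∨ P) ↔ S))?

8

Initial set: {T ((¬S ∨ (S → (¬P ∨ ¬T))) ↔ ((¬S → (S ∧ S)) ∧ ((Q ∨ P) ↔ S)))}.
T ((¬S ∨ (S → (¬P ∨ ¬T))) ↔ ((¬S → (S ∧ S)) ∧ ((Q ∨ P) ↔ S))): β-rule — branch into T (¬S ∨ (S → (¬P ∨ ¬T))), T ((¬S → (S ∧ S)) ∧ ((Q ∨ P) ↔ S))  //  F (¬S ∨ (S → (¬P ∨ ¬T))), F ((¬S → (S ∧ S)) ∧ ((Q ∨ P) ↔ S)).
  branch 1 (add T (¬S ∨ (S → (¬P ∨ ¬T))), T ((¬S → (S ∧ S)) ∧ ((Q ∨ P) ↔ S))):
    T ((¬S → (S ∧ S)) ∧ ((Q ∨ P) ↔ S)): α-rule — add T (¬S → (S ∧ S)), T ((Q ∨ P) ↔ S).
    T (¬S ∨ (S → (¬P ∨ ¬T))): β-rule — branch into T ¬S  //  T (S → (¬P ∨ ¬T)).
      branch 1.1 (add T ¬S):
        T (¬S → (S ∧ S)): β-rule — branch into F ¬S  //  T (S ∧ S).
          branch 1.1.1 (add F ¬S):
            × closes — contains both S and ¬S.
          branch 1.1.2 (add T (S ∧ S)):
            T (S ∧ S): α-rule — add T S, T S.
            × closes — contains both S and ¬S.
      branch 1.2 (add T (S → (¬P ∨ ¬T))):
        T (¬S → (S ∧ S)): β-rule — branch into F ¬S  //  T (S ∧ S).
          branch 1.2.1 (add F ¬S):
            T ((Q ∨ P) ↔ S): β-rule — branch into T (Q ∨ P), T S  //  F (Q ∨ P), F S.
              branch 1.2.1.1 (add T (Q ∨ P), T S):
                T (S → (¬P ∨ ¬T)): β-rule — branch into F S  //  T (¬P ∨ ¬T).
                  branch 1.2.1.1.1 (add F S):
                    × closes — contains both S and ¬S.
                  branch 1.2.1.1.2 (add T (¬P ∨ ¬T)):
                    T (Q ∨ P): β-rule — branch into T Q  //  T P.
                      branch 1.2.1.1.2.1 (add T Q):
                        T (¬P ∨ ¬T): β-rule — branch into T ¬P  //  T ¬T.
                          branch 1.2.1.1.2.1.1 (add T ¬P):
                            ○ open, literals {P=0, Q=1, S=1}.
                          branch 1.2.1.1.2.1.2 (add T ¬T):
                            ○ open, literals {Q=1, S=1, T=0}.
                      branch 1.2.1.1.2.2 (add T P):
                        T (¬P ∨ ¬T): β-rule — branch into T ¬P  //  T ¬T.
                          branch 1.2.1.1.2.2.1 (add T ¬P):
                            × closes — contains both P and ¬P.
                          branch 1.2.1.1.2.2.2 (add T ¬T):
                            ○ open, literals {P=1, S=1, T=0}.
              branch 1.2.1.2 (add F (Q ∨ P), F S):
                × closes — contains both S and ¬S.
          branch 1.2.2 (add T (S ∧ S)):
            T (S ∧ S): α-rule — add T S, T S.
            T ((Q ∨ P) ↔ S): β-rule — branch into T (Q ∨ P), T S  //  F (Q ∨ P), F S.
              branch 1.2.2.1 (add T (Q ∨ P), T S):
                T (S → (¬P ∨ ¬T)): β-rule — branch into F S  //  T (¬P ∨ ¬T).
                  branch 1.2.2.1.1 (add F S):
                    × closes — contains both S and ¬S.
                  branch 1.2.2.1.2 (add T (¬P ∨ ¬T)):
                    T (Q ∨ P): β-rule — branch into T Q  //  T P.
                      branch 1.2.2.1.2.1 (add T Q):
                        T (¬P ∨ ¬T): β-rule — branch into T ¬P  //  T ¬T.
                          branch 1.2.2.1.2.1.1 (add T ¬P):
                            ○ open, literals {P=0, Q=1, S=1}.
                          branch 1.2.2.1.2.1.2 (add T ¬T):
                            ○ open, literals {Q=1, S=1, T=0}.
                      branch 1.2.2.1.2.2 (add T P):
                        T (¬P ∨ ¬T): β-rule — branch into T ¬P  //  T ¬T.
                          branch 1.2.2.1.2.2.1 (add T ¬P):
                            × closes — contains both P and ¬P.
                          branch 1.2.2.1.2.2.2 (add T ¬T):
                            ○ open, literals {P=1, S=1, T=0}.
              branch 1.2.2.2 (add F (Q ∨ P), F S):
                × closes — contains both S and ¬S.
  branch 2 (add F (¬S ∨ (S → (¬P ∨ ¬T))), F ((¬S → (S ∧ S)) ∧ ((Q ∨ P) ↔ S))):
    F (¬S ∨ (S → (¬P ∨ ¬T))): α-rule — add F ¬S, F (S → (¬P ∨ ¬T)).
    F (S → (¬P ∨ ¬T)): α-rule — add T S, F (¬P ∨ ¬T).
    F (¬P ∨ ¬T): α-rule — add F ¬P, F ¬T.
    F ((¬S → (S ∧ S)) ∧ ((Q ∨ P) ↔ S)): β-rule — branch into F (¬S → (S ∧ S))  //  F ((Q ∨ P) ↔ S).
      branch 2.1 (add F (¬S → (S ∧ S))):
        F (¬S → (S ∧ S)): α-rule — add T ¬S, F (S ∧ S).
        × closes — contains both S and ¬S.
      branch 2.2 (add F ((Q ∨ P) ↔ S)):
        F ((Q ∨ P) ↔ S): β-rule — branch into T (Q ∨ P), F S  //  F (Q ∨ P), T S.
          branch 2.2.1 (add T (Q ∨ P), F S):
            × closes — contains both S and ¬S.
          branch 2.2.2 (add F (Q ∨ P), T S):
            F (Q ∨ P): α-rule — add F Q, F P.
            × closes — contains both P and ¬P.
11 branches closed, 6 open.
Each open branch fixes some atoms; the unmentioned ones are free. Counting distinct full assignments: branch {P=0, Q=1, S=1} (T, R) contributes 4 new; branch {Q=1, S=1, T=0} (P, R) contributes 2 new; branch {P=1, S=1, T=0} (Q, R) contributes 2 new; branch {P=0, Q=1, S=1} (T, R) contributes 0 new; branch {Q=1, S=1, T=0} (P, R) contributes 0 new; branch {P=1, S=1, T=0} (Q, R) contributes 0 new. Total: 8.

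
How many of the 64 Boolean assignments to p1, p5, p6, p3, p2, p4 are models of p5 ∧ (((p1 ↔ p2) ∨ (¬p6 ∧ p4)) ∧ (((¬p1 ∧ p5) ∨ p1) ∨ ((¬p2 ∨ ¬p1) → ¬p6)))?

Initial set: {T (p5 ∧ (((p1 ↔ p2) ∨ (¬p6 ∧ p4)) ∧ (((¬p1 ∧ p5) ∨ p1) ∨ ((¬p2 ∨ ¬p1) → ¬p6))))}.
T (p5 ∧ (((p1 ↔ p2) ∨ (¬p6 ∧ p4)) ∧ (((¬p1 ∧ p5) ∨ p1) ∨ ((¬p2 ∨ ¬p1) → ¬p6)))): α-rule — add T p5, T (((p1 ↔ p2) ∨ (¬p6 ∧ p4)) ∧ (((¬p1 ∧ p5) ∨ p1) ∨ ((¬p2 ∨ ¬p1) → ¬p6))).
T (((p1 ↔ p2) ∨ (¬p6 ∧ p4)) ∧ (((¬p1 ∧ p5) ∨ p1) ∨ ((¬p2 ∨ ¬p1) → ¬p6))): α-rule — add T ((p1 ↔ p2) ∨ (¬p6 ∧ p4)), T (((¬p1 ∧ p5) ∨ p1) ∨ ((¬p2 ∨ ¬p1) → ¬p6)).
T ((p1 ↔ p2) ∨ (¬p6 ∧ p4)): β-rule — branch into T (p1 ↔ p2)  //  T (¬p6 ∧ p4).
  branch 1 (add T (p1 ↔ p2)):
    T (((¬p1 ∧ p5) ∨ p1) ∨ ((¬p2 ∨ ¬p1) → ¬p6)): β-rule — branch into T ((¬p1 ∧ p5) ∨ p1)  //  T ((¬p2 ∨ ¬p1) → ¬p6).
      branch 1.1 (add T ((¬p1 ∧ p5) ∨ p1)):
        T (p1 ↔ p2): β-rule — branch into T p1, T p2  //  F p1, F p2.
          branch 1.1.1 (add T p1, T p2):
            T ((¬p1 ∧ p5) ∨ p1): β-rule — branch into T (¬p1 ∧ p5)  //  T p1.
              branch 1.1.1.1 (add T (¬p1 ∧ p5)):
                T (¬p1 ∧ p5): α-rule — add T ¬p1, T p5.
                × closes — contains both p1 and ¬p1.
              branch 1.1.1.2 (add T p1):
                ○ open, literals {p1=true, p2=true, p5=true}.
          branch 1.1.2 (add F p1, F p2):
            T ((¬p1 ∧ p5) ∨ p1): β-rule — branch into T (¬p1 ∧ p5)  //  T p1.
              branch 1.1.2.1 (add T (¬p1 ∧ p5)):
                T (¬p1 ∧ p5): α-rule — add T ¬p1, T p5.
                ○ open, literals {p1=false, p2=false, p5=true}.
              branch 1.1.2.2 (add T p1):
                × closes — contains both p1 and ¬p1.
      branch 1.2 (add T ((¬p2 ∨ ¬p1) → ¬p6)):
        T (p1 ↔ p2): β-rule — branch into T p1, T p2  //  F p1, F p2.
          branch 1.2.1 (add T p1, T p2):
            T ((¬p2 ∨ ¬p1) → ¬p6): β-rule — branch into F (¬p2 ∨ ¬p1)  //  T ¬p6.
              branch 1.2.1.1 (add F (¬p2 ∨ ¬p1)):
                F (¬p2 ∨ ¬p1): α-rule — add F ¬p2, F ¬p1.
                ○ open, literals {p1=true, p2=true, p5=true}.
              branch 1.2.1.2 (add T ¬p6):
                ○ open, literals {p1=true, p2=true, p5=true, p6=false}.
          branch 1.2.2 (add F p1, F p2):
            T ((¬p2 ∨ ¬p1) → ¬p6): β-rule — branch into F (¬p2 ∨ ¬p1)  //  T ¬p6.
              branch 1.2.2.1 (add F (¬p2 ∨ ¬p1)):
                F (¬p2 ∨ ¬p1): α-rule — add F ¬p2, F ¬p1.
                × closes — contains both p2 and ¬p2.
              branch 1.2.2.2 (add T ¬p6):
                ○ open, literals {p1=false, p2=false, p5=true, p6=false}.
  branch 2 (add T (¬p6 ∧ p4)):
    T (¬p6 ∧ p4): α-rule — add T ¬p6, T p4.
    T (((¬p1 ∧ p5) ∨ p1) ∨ ((¬p2 ∨ ¬p1) → ¬p6)): β-rule — branch into T ((¬p1 ∧ p5) ∨ p1)  //  T ((¬p2 ∨ ¬p1) → ¬p6).
      branch 2.1 (add T ((¬p1 ∧ p5) ∨ p1)):
        T ((¬p1 ∧ p5) ∨ p1): β-rule — branch into T (¬p1 ∧ p5)  //  T p1.
          branch 2.1.1 (add T (¬p1 ∧ p5)):
            T (¬p1 ∧ p5): α-rule — add T ¬p1, T p5.
            ○ open, literals {p1=false, p4=true, p5=true, p6=false}.
          branch 2.1.2 (add T p1):
            ○ open, literals {p1=true, p4=true, p5=true, p6=false}.
      branch 2.2 (add T ((¬p2 ∨ ¬p1) → ¬p6)):
        T ((¬p2 ∨ ¬p1) → ¬p6): β-rule — branch into F (¬p2 ∨ ¬p1)  //  T ¬p6.
          branch 2.2.1 (add F (¬p2 ∨ ¬p1)):
            F (¬p2 ∨ ¬p1): α-rule — add F ¬p2, F ¬p1.
            ○ open, literals {p1=true, p2=true, p4=true, p5=true, p6=false}.
          branch 2.2.2 (add T ¬p6):
            ○ open, literals {p4=true, p5=true, p6=false}.
3 branches closed, 9 open.
Each open branch fixes some atoms; the unmentioned ones are free. Counting distinct full assignments: branch {p1=true, p2=true, p5=true} (p6, p3, p4) contributes 8 new; branch {p1=false, p2=false, p5=true} (p6, p3, p4) contributes 8 new; branch {p1=true, p2=true, p5=true} (p6, p3, p4) contributes 0 new; branch {p1=true, p2=true, p5=true, p6=false} (p3, p4) contributes 0 new; branch {p1=false, p2=false, p5=true, p6=false} (p3, p4) contributes 0 new; branch {p1=false, p4=true, p5=true, p6=false} (p3, p2) contributes 2 new; branch {p1=true, p4=true, p5=true, p6=false} (p3, p2) contributes 2 new; branch {p1=true, p2=true, p4=true, p5=true, p6=false} (p3) contributes 0 new; branch {p4=true, p5=true, p6=false} (p1, p3, p2) contributes 0 new. Total: 20.

20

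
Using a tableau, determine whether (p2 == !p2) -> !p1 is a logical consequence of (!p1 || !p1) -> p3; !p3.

Yes

Initial set: {T ((!p1 || !p1) -> p3); T !p3; F ((p2 == !p2) -> !p1)}.
F ((p2 == !p2) -> !p1): α-rule — add T (p2 == !p2), F !p1.
T ((!p1 || !p1) -> p3): β-rule — branch into F (!p1 || !p1)  //  T p3.
  branch 1 (add F (!p1 || !p1)):
    F (!p1 || !p1): α-rule — add F !p1, F !p1.
    T (p2 == !p2): β-rule — branch into T p2, T !p2  //  F p2, F !p2.
      branch 1.1 (add T p2, T !p2):
        × closes — contains both p2 and !p2.
      branch 1.2 (add F p2, F !p2):
        × closes — contains both p2 and !p2.
  branch 2 (add T p3):
    × closes — contains both p3 and !p3.
All 3 branches close.
Every branch closed, so the premises entail the conclusion.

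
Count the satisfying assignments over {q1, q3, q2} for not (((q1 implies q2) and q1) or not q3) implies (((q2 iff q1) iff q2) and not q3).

5

Initial set: {(not (((q1 implies q2) and q1) or not q3) implies (((q2 iff q1) iff q2) and not q3))}.
(not (((q1 implies q2) and q1) or not q3) implies (((q2 iff q1) iff q2) and not q3)): β-rule — branch into not not (((q1 implies q2) and q1) or not q3)  //  (((q2 iff q1) iff q2) and not q3).
  branch 1 (add not not (((q1 implies q2) and q1) or not q3)):
    not not (((q1 implies q2) and q1) or not q3): β-rule — branch into ((q1 implies q2) and q1)  //  not q3.
      branch 1.1 (add ((q1 implies q2) and q1)):
        ((q1 implies q2) and q1): α-rule — add (q1 implies q2), q1.
        (q1 implies q2): β-rule — branch into not q1  //  q2.
          branch 1.1.1 (add not q1):
            × closes — contains both q1 and not q1.
          branch 1.1.2 (add q2):
            ○ open, literals {q1=true, q2=true}.
      branch 1.2 (add not q3):
        ○ open, literals {q3=false}.
  branch 2 (add (((q2 iff q1) iff q2) and not q3)):
    (((q2 iff q1) iff q2) and not q3): α-rule — add ((q2 iff q1) iff q2), not q3.
    ((q2 iff q1) iff q2): β-rule — branch into (q2 iff q1), q2  //  not (q2 iff q1), not q2.
      branch 2.1 (add (q2 iff q1), q2):
        (q2 iff q1): β-rule — branch into q2, q1  //  not q2, not q1.
          branch 2.1.1 (add q2, q1):
            ○ open, literals {q1=true, q2=true, q3=false}.
          branch 2.1.2 (add not q2, not q1):
            × closes — contains both q2 and not q2.
      branch 2.2 (add not (q2 iff q1), not q2):
        not (q2 iff q1): β-rule — branch into q2, not q1  //  not q2, q1.
          branch 2.2.1 (add q2, not q1):
            × closes — contains both q2 and not q2.
          branch 2.2.2 (add not q2, q1):
            ○ open, literals {q1=true, q2=false, q3=false}.
3 branches closed, 4 open.
Each open branch fixes some atoms; the unmentioned ones are free. Counting distinct full assignments: branch {q1=true, q2=true} (q3) contributes 2 new; branch {q3=false} (q1, q2) contributes 3 new; branch {q1=true, q2=true, q3=false} (none free) contributes 0 new; branch {q1=true, q2=false, q3=false} (none free) contributes 0 new. Total: 5.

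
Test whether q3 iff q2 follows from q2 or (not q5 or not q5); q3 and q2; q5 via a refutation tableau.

Initial set: {T (q2 or (not q5 or not q5)); T (q3 and q2); T q5; F (q3 iff q2)}.
T (q3 and q2): α-rule — add T q3, T q2.
T (q2 or (not q5 or not q5)): β-rule — branch into T q2  //  T (not q5 or not q5).
  branch 1 (add T q2):
    F (q3 iff q2): β-rule — branch into T q3, F q2  //  F q3, T q2.
      branch 1.1 (add T q3, F q2):
        × closes — contains both q2 and not q2.
      branch 1.2 (add F q3, T q2):
        × closes — contains both q3 and not q3.
  branch 2 (add T (not q5 or not q5)):
    F (q3 iff q2): β-rule — branch into T q3, F q2  //  F q3, T q2.
      branch 2.1 (add T q3, F q2):
        × closes — contains both q2 and not q2.
      branch 2.2 (add F q3, T q2):
        × closes — contains both q3 and not q3.
All 4 branches close.
Every branch closed, so the premises entail the conclusion.

Yes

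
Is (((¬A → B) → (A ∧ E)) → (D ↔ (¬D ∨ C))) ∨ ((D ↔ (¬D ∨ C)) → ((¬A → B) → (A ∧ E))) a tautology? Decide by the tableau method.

Assume the negation and expand:
Initial set: {¬((((¬A → B) → (A ∧ E)) → (D ↔ (¬D ∨ C))) ∨ ((D ↔ (¬D ∨ C)) → ((¬A → B) → (A ∧ E))))}.
¬((((¬A → B) → (A ∧ E)) → (D ↔ (¬D ∨ C))) ∨ ((D ↔ (¬D ∨ C)) → ((¬A → B) → (A ∧ E)))): α-rule — add ¬(((¬A → B) → (A ∧ E)) → (D ↔ (¬D ∨ C))), ¬((D ↔ (¬D ∨ C)) → ((¬A → B) → (A ∧ E))).
¬(((¬A → B) → (A ∧ E)) → (D ↔ (¬D ∨ C))): α-rule — add ((¬A → B) → (A ∧ E)), ¬(D ↔ (¬D ∨ C)).
¬((D ↔ (¬D ∨ C)) → ((¬A → B) → (A ∧ E))): α-rule — add (D ↔ (¬D ∨ C)), ¬((¬A → B) → (A ∧ E)).
¬((¬A → B) → (A ∧ E)): α-rule — add (¬A → B), ¬(A ∧ E).
((¬A → B) → (A ∧ E)): β-rule — branch into ¬(¬A → B)  //  (A ∧ E).
  branch 1 (add ¬(¬A → B)):
    ¬(¬A → B): α-rule — add ¬A, ¬B.
    ¬(D ↔ (¬D ∨ C)): β-rule — branch into D, ¬(¬D ∨ C)  //  ¬D, (¬D ∨ C).
      branch 1.1 (add D, ¬(¬D ∨ C)):
        ¬(¬D ∨ C): α-rule — add ¬¬D, ¬C.
        (D ↔ (¬D ∨ C)): β-rule — branch into D, (¬D ∨ C)  //  ¬D, ¬(¬D ∨ C).
          branch 1.1.1 (add D, (¬D ∨ C)):
            (¬A → B): β-rule — branch into ¬¬A  //  B.
              branch 1.1.1.1 (add ¬¬A):
                × closes — contains both A and ¬A.
              branch 1.1.1.2 (add B):
                × closes — contains both B and ¬B.
          branch 1.1.2 (add ¬D, ¬(¬D ∨ C)):
            × closes — contains both D and ¬D.
      branch 1.2 (add ¬D, (¬D ∨ C)):
        (D ↔ (¬D ∨ C)): β-rule — branch into D, (¬D ∨ C)  //  ¬D, ¬(¬D ∨ C).
          branch 1.2.1 (add D, (¬D ∨ C)):
            × closes — contains both D and ¬D.
          branch 1.2.2 (add ¬D, ¬(¬D ∨ C)):
            ¬(¬D ∨ C): α-rule — add ¬¬D, ¬C.
            × closes — contains both D and ¬D.
  branch 2 (add (A ∧ E)):
    (A ∧ E): α-rule — add A, E.
    ¬(D ↔ (¬D ∨ C)): β-rule — branch into D, ¬(¬D ∨ C)  //  ¬D, (¬D ∨ C).
      branch 2.1 (add D, ¬(¬D ∨ C)):
        ¬(¬D ∨ C): α-rule — add ¬¬D, ¬C.
        (D ↔ (¬D ∨ C)): β-rule — branch into D, (¬D ∨ C)  //  ¬D, ¬(¬D ∨ C).
          branch 2.1.1 (add D, (¬D ∨ C)):
            (¬A → B): β-rule — branch into ¬¬A  //  B.
              branch 2.1.1.1 (add ¬¬A):
                ¬(A ∧ E): β-rule — branch into ¬A  //  ¬E.
                  branch 2.1.1.1.1 (add ¬A):
                    × closes — contains both A and ¬A.
                  branch 2.1.1.1.2 (add ¬E):
                    × closes — contains both E and ¬E.
              branch 2.1.1.2 (add B):
                ¬(A ∧ E): β-rule — branch into ¬A  //  ¬E.
                  branch 2.1.1.2.1 (add ¬A):
                    × closes — contains both A and ¬A.
                  branch 2.1.1.2.2 (add ¬E):
                    × closes — contains both E and ¬E.
          branch 2.1.2 (add ¬D, ¬(¬D ∨ C)):
            × closes — contains both D and ¬D.
      branch 2.2 (add ¬D, (¬D ∨ C)):
        (D ↔ (¬D ∨ C)): β-rule — branch into D, (¬D ∨ C)  //  ¬D, ¬(¬D ∨ C).
          branch 2.2.1 (add D, (¬D ∨ C)):
            × closes — contains both D and ¬D.
          branch 2.2.2 (add ¬D, ¬(¬D ∨ C)):
            ¬(¬D ∨ C): α-rule — add ¬¬D, ¬C.
            × closes — contains both D and ¬D.
All 12 branches close.
Every branch closed, so the negation is unsatisfiable and the formula is valid.

Valid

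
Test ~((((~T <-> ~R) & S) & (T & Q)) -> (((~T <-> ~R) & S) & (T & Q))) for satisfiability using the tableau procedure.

Initial set: {~((((~T <-> ~R) & S) & (T & Q)) -> (((~T <-> ~R) & S) & (T & Q)))}.
~((((~T <-> ~R) & S) & (T & Q)) -> (((~T <-> ~R) & S) & (T & Q))): α-rule — add (((~T <-> ~R) & S) & (T & Q)), ~(((~T <-> ~R) & S) & (T & Q)).
(((~T <-> ~R) & S) & (T & Q)): α-rule — add ((~T <-> ~R) & S), (T & Q).
((~T <-> ~R) & S): α-rule — add (~T <-> ~R), S.
(T & Q): α-rule — add T, Q.
~(((~T <-> ~R) & S) & (T & Q)): β-rule — branch into ~((~T <-> ~R) & S)  //  ~(T & Q).
  branch 1 (add ~((~T <-> ~R) & S)):
    (~T <-> ~R): β-rule — branch into ~T, ~R  //  ~~T, ~~R.
      branch 1.1 (add ~T, ~R):
        × closes — contains both T and ~T.
      branch 1.2 (add ~~T, ~~R):
        ~((~T <-> ~R) & S): β-rule — branch into ~(~T <-> ~R)  //  ~S.
          branch 1.2.1 (add ~(~T <-> ~R)):
            ~(~T <-> ~R): β-rule — branch into ~T, ~~R  //  ~~T, ~R.
              branch 1.2.1.1 (add ~T, ~~R):
                × closes — contains both T and ~T.
              branch 1.2.1.2 (add ~~T, ~R):
                × closes — contains both R and ~R.
          branch 1.2.2 (add ~S):
            × closes — contains both S and ~S.
  branch 2 (add ~(T & Q)):
    (~T <-> ~R): β-rule — branch into ~T, ~R  //  ~~T, ~~R.
      branch 2.1 (add ~T, ~R):
        × closes — contains both T and ~T.
      branch 2.2 (add ~~T, ~~R):
        ~(T & Q): β-rule — branch into ~T  //  ~Q.
          branch 2.2.1 (add ~T):
            × closes — contains both T and ~T.
          branch 2.2.2 (add ~Q):
            × closes — contains both Q and ~Q.
All 7 branches close.
Every branch closed; the formula is unsatisfiable.

Unsatisfiable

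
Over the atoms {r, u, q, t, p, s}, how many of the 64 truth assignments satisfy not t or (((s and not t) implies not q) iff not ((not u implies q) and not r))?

52

Initial set: {(not t or (((s and not t) implies not q) iff not ((not u implies q) and not r)))}.
(not t or (((s and not t) implies not q) iff not ((not u implies q) and not r))): β-rule — branch into not t  //  (((s and not t) implies not q) iff not ((not u implies q) and not r)).
  branch 1 (add not t):
    ○ open, literals {t=0}.
  branch 2 (add (((s and not t) implies not q) iff not ((not u implies q) and not r))):
    (((s and not t) implies not q) iff not ((not u implies q) and not r)): β-rule — branch into ((s and not t) implies not q), not ((not u implies q) and not r)  //  not ((s and not t) implies not q), not not ((not u implies q) and not r).
      branch 2.1 (add ((s and not t) implies not q), not ((not u implies q) and not r)):
        ((s and not t) implies not q): β-rule — branch into not (s and not t)  //  not q.
          branch 2.1.1 (add not (s and not t)):
            not ((not u implies q) and not r): β-rule — branch into not (not u implies q)  //  not not r.
              branch 2.1.1.1 (add not (not u implies q)):
                not (not u implies q): α-rule — add not u, not q.
                not (s and not t): β-rule — branch into not s  //  not not t.
                  branch 2.1.1.1.1 (add not s):
                    ○ open, literals {q=0, s=0, u=0}.
                  branch 2.1.1.1.2 (add not not t):
                    ○ open, literals {q=0, t=1, u=0}.
              branch 2.1.1.2 (add not not r):
                not (s and not t): β-rule — branch into not s  //  not not t.
                  branch 2.1.1.2.1 (add not s):
                    ○ open, literals {r=1, s=0}.
                  branch 2.1.1.2.2 (add not not t):
                    ○ open, literals {r=1, t=1}.
          branch 2.1.2 (add not q):
            not ((not u implies q) and not r): β-rule — branch into not (not u implies q)  //  not not r.
              branch 2.1.2.1 (add not (not u implies q)):
                not (not u implies q): α-rule — add not u, not q.
                ○ open, literals {q=0, u=0}.
              branch 2.1.2.2 (add not not r):
                ○ open, literals {q=0, r=1}.
      branch 2.2 (add not ((s and not t) implies not q), not not ((not u implies q) and not r)):
        not ((s and not t) implies not q): α-rule — add (s and not t), not not q.
        not not ((not u implies q) and not r): α-rule — add (not u implies q), not r.
        (s and not t): α-rule — add s, not t.
        (not u implies q): β-rule — branch into not not u  //  q.
          branch 2.2.1 (add not not u):
            ○ open, literals {q=1, r=0, s=1, t=0, u=1}.
          branch 2.2.2 (add q):
            ○ open, literals {q=1, r=0, s=1, t=0}.
0 branches closed, 9 open.
Each open branch fixes some atoms; the unmentioned ones are free. Counting distinct full assignments: branch {t=0} (r, u, q, p, s) contributes 32 new; branch {q=0, s=0, u=0} (r, t, p) contributes 4 new; branch {q=0, t=1, u=0} (r, p, s) contributes 4 new; branch {r=1, s=0} (u, q, t, p) contributes 6 new; branch {r=1, t=1} (u, q, p, s) contributes 6 new; branch {q=0, u=0} (r, t, p, s) contributes 0 new; branch {q=0, r=1} (u, t, p, s) contributes 0 new; branch {q=1, r=0, s=1, t=0, u=1} (p) contributes 0 new; branch {q=1, r=0, s=1, t=0} (u, p) contributes 0 new. Total: 52.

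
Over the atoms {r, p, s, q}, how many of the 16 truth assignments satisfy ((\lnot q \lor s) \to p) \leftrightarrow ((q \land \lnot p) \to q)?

Initial set: {(((\lnot q \lor s) \to p) \leftrightarrow ((q \land \lnot p) \to q))}.
(((\lnot q \lor s) \to p) \leftrightarrow ((q \land \lnot p) \to q)): β-rule — branch into ((\lnot q \lor s) \to p), ((q \land \lnot p) \to q)  //  \lnot ((\lnot q \lor s) \to p), \lnot ((q \land \lnot p) \to q).
  branch 1 (add ((\lnot q \lor s) \to p), ((q \land \lnot p) \to q)):
    ((\lnot q \lor s) \to p): β-rule — branch into \lnot (\lnot q \lor s)  //  p.
      branch 1.1 (add \lnot (\lnot q \lor s)):
        \lnot (\lnot q \lor s): α-rule — add \lnot \lnot q, \lnot s.
        ((q \land \lnot p) \to q): β-rule — branch into \lnot (q \land \lnot p)  //  q.
          branch 1.1.1 (add \lnot (q \land \lnot p)):
            \lnot (q \land \lnot p): β-rule — branch into \lnot q  //  \lnot \lnot p.
              branch 1.1.1.1 (add \lnot q):
                × closes — contains both q and \lnot q.
              branch 1.1.1.2 (add \lnot \lnot p):
                ○ open, literals {p=true, q=true, s=false}.
          branch 1.1.2 (add q):
            ○ open, literals {q=true, s=false}.
      branch 1.2 (add p):
        ((q \land \lnot p) \to q): β-rule — branch into \lnot (q \land \lnot p)  //  q.
          branch 1.2.1 (add \lnot (q \land \lnot p)):
            \lnot (q \land \lnot p): β-rule — branch into \lnot q  //  \lnot \lnot p.
              branch 1.2.1.1 (add \lnot q):
                ○ open, literals {p=true, q=false}.
              branch 1.2.1.2 (add \lnot \lnot p):
                ○ open, literals {p=true}.
          branch 1.2.2 (add q):
            ○ open, literals {p=true, q=true}.
  branch 2 (add \lnot ((\lnot q \lor s) \to p), \lnot ((q \land \lnot p) \to q)):
    \lnot ((\lnot q \lor s) \to p): α-rule — add (\lnot q \lor s), \lnot p.
    \lnot ((q \land \lnot p) \to q): α-rule — add (q \land \lnot p), \lnot q.
    (q \land \lnot p): α-rule — add q, \lnot p.
    × closes — contains both q and \lnot q.
2 branches closed, 5 open.
Each open branch fixes some atoms; the unmentioned ones are free. Counting distinct full assignments: branch {p=true, q=true, s=false} (r) contributes 2 new; branch {q=true, s=false} (r, p) contributes 2 new; branch {p=true, q=false} (r, s) contributes 4 new; branch {p=true} (r, s, q) contributes 2 new; branch {p=true, q=true} (r, s) contributes 0 new. Total: 10.

10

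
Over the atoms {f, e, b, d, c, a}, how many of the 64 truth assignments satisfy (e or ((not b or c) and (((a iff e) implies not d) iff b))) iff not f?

32

Initial set: {((e or ((not b or c) and (((a iff e) implies not d) iff b))) iff not f)}.
((e or ((not b or c) and (((a iff e) implies not d) iff b))) iff not f): β-rule — branch into (e or ((not b or c) and (((a iff e) implies not d) iff b))), not f  //  not (e or ((not b or c) and (((a iff e) implies not d) iff b))), not not f.
  branch 1 (add (e or ((not b or c) and (((a iff e) implies not d) iff b))), not f):
    (e or ((not b or c) and (((a iff e) implies not d) iff b))): β-rule — branch into e  //  ((not b or c) and (((a iff e) implies not d) iff b)).
      branch 1.1 (add e):
        ○ open, literals {e=1, f=0}.
      branch 1.2 (add ((not b or c) and (((a iff e) implies not d) iff b))):
        ((not b or c) and (((a iff e) implies not d) iff b)): α-rule — add (not b or c), (((a iff e) implies not d) iff b).
        (not b or c): β-rule — branch into not b  //  c.
          branch 1.2.1 (add not b):
            (((a iff e) implies not d) iff b): β-rule — branch into ((a iff e) implies not d), b  //  not ((a iff e) implies not d), not b.
              branch 1.2.1.1 (add ((a iff e) implies not d), b):
                × closes — contains both b and not b.
              branch 1.2.1.2 (add not ((a iff e) implies not d), not b):
                not ((a iff e) implies not d): α-rule — add (a iff e), not not d.
                (a iff e): β-rule — branch into a, e  //  not a, not e.
                  branch 1.2.1.2.1 (add a, e):
                    ○ open, literals {a=1, b=0, d=1, e=1, f=0}.
                  branch 1.2.1.2.2 (add not a, not e):
                    ○ open, literals {a=0, b=0, d=1, e=0, f=0}.
          branch 1.2.2 (add c):
            (((a iff e) implies not d) iff b): β-rule — branch into ((a iff e) implies not d), b  //  not ((a iff e) implies not d), not b.
              branch 1.2.2.1 (add ((a iff e) implies not d), b):
                ((a iff e) implies not d): β-rule — branch into not (a iff e)  //  not d.
                  branch 1.2.2.1.1 (add not (a iff e)):
                    not (a iff e): β-rule — branch into a, not e  //  not a, e.
                      branch 1.2.2.1.1.1 (add a, not e):
                        ○ open, literals {a=1, b=1, c=1, e=0, f=0}.
                      branch 1.2.2.1.1.2 (add not a, e):
                        ○ open, literals {a=0, b=1, c=1, e=1, f=0}.
                  branch 1.2.2.1.2 (add not d):
                    ○ open, literals {b=1, c=1, d=0, f=0}.
              branch 1.2.2.2 (add not ((a iff e) implies not d), not b):
                not ((a iff e) implies not d): α-rule — add (a iff e), not not d.
                (a iff e): β-rule — branch into a, e  //  not a, not e.
                  branch 1.2.2.2.1 (add a, e):
                    ○ open, literals {a=1, b=0, c=1, d=1, e=1, f=0}.
                  branch 1.2.2.2.2 (add not a, not e):
                    ○ open, literals {a=0, b=0, c=1, d=1, e=0, f=0}.
  branch 2 (add not (e or ((not b or c) and (((a iff e) implies not d) iff b))), not not f):
    not (e or ((not b or c) and (((a iff e) implies not d) iff b))): α-rule — add not e, not ((not b or c) and (((a iff e) implies not d) iff b)).
    not ((not b or c) and (((a iff e) implies not d) iff b)): β-rule — branch into not (not b or c)  //  not (((a iff e) implies not d) iff b).
      branch 2.1 (add not (not b or c)):
        not (not b or c): α-rule — add not not b, not c.
        ○ open, literals {b=1, c=0, e=0, f=1}.
      branch 2.2 (add not (((a iff e) implies not d) iff b)):
        not (((a iff e) implies not d) iff b): β-rule — branch into ((a iff e) implies not d), not b  //  not ((a iff e) implies not d), b.
          branch 2.2.1 (add ((a iff e) implies not d), not b):
            ((a iff e) implies not d): β-rule — branch into not (a iff e)  //  not d.
              branch 2.2.1.1 (add not (a iff e)):
                not (a iff e): β-rule — branch into a, not e  //  not a, e.
                  branch 2.2.1.1.1 (add a, not e):
                    ○ open, literals {a=1, b=0, e=0, f=1}.
                  branch 2.2.1.1.2 (add not a, e):
                    × closes — contains both e and not e.
              branch 2.2.1.2 (add not d):
                ○ open, literals {b=0, d=0, e=0, f=1}.
          branch 2.2.2 (add not ((a iff e) implies not d), b):
            not ((a iff e) implies not d): α-rule — add (a iff e), not not d.
            (a iff e): β-rule — branch into a, e  //  not a, not e.
              branch 2.2.2.1 (add a, e):
                × closes — contains both e and not e.
              branch 2.2.2.2 (add not a, not e):
                ○ open, literals {a=0, b=1, d=1, e=0, f=1}.
3 branches closed, 12 open.
Each open branch fixes some atoms; the unmentioned ones are free. Counting distinct full assignments: branch {e=1, f=0} (b, d, c, a) contributes 16 new; branch {a=1, b=0, d=1, e=1, f=0} (c) contributes 0 new; branch {a=0, b=0, d=1, e=0, f=0} (c) contributes 2 new; branch {a=1, b=1, c=1, e=0, f=0} (d) contributes 2 new; branch {a=0, b=1, c=1, e=1, f=0} (d) contributes 0 new; branch {b=1, c=1, d=0, f=0} (e, a) contributes 1 new; branch {a=1, b=0, c=1, d=1, e=1, f=0} (none free) contributes 0 new; branch {a=0, b=0, c=1, d=1, e=0, f=0} (none free) contributes 0 new; branch {b=1, c=0, e=0, f=1} (d, a) contributes 4 new; branch {a=1, b=0, e=0, f=1} (d, c) contributes 4 new; branch {b=0, d=0, e=0, f=1} (c, a) contributes 2 new; branch {a=0, b=1, d=1, e=0, f=1} (c) contributes 1 new. Total: 32.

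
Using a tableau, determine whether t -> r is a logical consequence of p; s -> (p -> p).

Initial set: {p; (s -> (p -> p)); !(t -> r)}.
!(t -> r): α-rule — add t, !r.
(s -> (p -> p)): β-rule — branch into !s  //  (p -> p).
  branch 1 (add !s):
    ○ open, literals {p=T, r=F, s=F, t=T}.
  branch 2 (add (p -> p)):
    (p -> p): β-rule — branch into !p  //  p.
      branch 2.1 (add !p):
        × closes — contains both p and !p.
      branch 2.2 (add p):
        ○ open, literals {p=T, r=F, t=T}.
1 branch closed, 2 open.
An open branch gives a countermodel: p=T, r=F, s=F, t=T (unmentioned atoms arbitrary); the premises hold there but the conclusion fails.

No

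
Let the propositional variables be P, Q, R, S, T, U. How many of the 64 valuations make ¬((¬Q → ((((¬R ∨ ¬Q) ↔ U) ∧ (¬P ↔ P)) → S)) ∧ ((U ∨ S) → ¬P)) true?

24

Initial set: {¬((¬Q → ((((¬R ∨ ¬Q) ↔ U) ∧ (¬P ↔ P)) → S)) ∧ ((U ∨ S) → ¬P))}.
¬((¬Q → ((((¬R ∨ ¬Q) ↔ U) ∧ (¬P ↔ P)) → S)) ∧ ((U ∨ S) → ¬P)): β-rule — branch into ¬(¬Q → ((((¬R ∨ ¬Q) ↔ U) ∧ (¬P ↔ P)) → S))  //  ¬((U ∨ S) → ¬P).
  branch 1 (add ¬(¬Q → ((((¬R ∨ ¬Q) ↔ U) ∧ (¬P ↔ P)) → S))):
    ¬(¬Q → ((((¬R ∨ ¬Q) ↔ U) ∧ (¬P ↔ P)) → S)): α-rule — add ¬Q, ¬((((¬R ∨ ¬Q) ↔ U) ∧ (¬P ↔ P)) → S).
    ¬((((¬R ∨ ¬Q) ↔ U) ∧ (¬P ↔ P)) → S): α-rule — add (((¬R ∨ ¬Q) ↔ U) ∧ (¬P ↔ P)), ¬S.
    (((¬R ∨ ¬Q) ↔ U) ∧ (¬P ↔ P)): α-rule — add ((¬R ∨ ¬Q) ↔ U), (¬P ↔ P).
    ((¬R ∨ ¬Q) ↔ U): β-rule — branch into (¬R ∨ ¬Q), U  //  ¬(¬R ∨ ¬Q), ¬U.
      branch 1.1 (add (¬R ∨ ¬Q), U):
        (¬P ↔ P): β-rule — branch into ¬P, P  //  ¬¬P, ¬P.
          branch 1.1.1 (add ¬P, P):
            × closes — contains both P and ¬P.
          branch 1.1.2 (add ¬¬P, ¬P):
            × closes — contains both P and ¬P.
      branch 1.2 (add ¬(¬R ∨ ¬Q), ¬U):
        ¬(¬R ∨ ¬Q): α-rule — add ¬¬R, ¬¬Q.
        × closes — contains both Q and ¬Q.
  branch 2 (add ¬((U ∨ S) → ¬P)):
    ¬((U ∨ S) → ¬P): α-rule — add (U ∨ S), ¬¬P.
    (U ∨ S): β-rule — branch into U  //  S.
      branch 2.1 (add U):
        ○ open, literals {P=true, U=true}.
      branch 2.2 (add S):
        ○ open, literals {P=true, S=true}.
3 branches closed, 2 open.
Each open branch fixes some atoms; the unmentioned ones are free. Counting distinct full assignments: branch {P=true, U=true} (Q, R, S, T) contributes 16 new; branch {P=true, S=true} (Q, R, T, U) contributes 8 new. Total: 24.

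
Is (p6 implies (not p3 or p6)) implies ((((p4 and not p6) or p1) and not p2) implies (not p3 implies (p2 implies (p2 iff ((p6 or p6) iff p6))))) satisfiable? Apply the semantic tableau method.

Satisfiable

Initial set: {T ((p6 implies (not p3 or p6)) implies ((((p4 and not p6) or p1) and not p2) implies (not p3 implies (p2 implies (p2 iff ((p6 or p6) iff p6))))))}.
T ((p6 implies (not p3 or p6)) implies ((((p4 and not p6) or p1) and not p2) implies (not p3 implies (p2 implies (p2 iff ((p6 or p6) iff p6)))))): β-rule — branch into F (p6 implies (not p3 or p6))  //  T ((((p4 and not p6) or p1) and not p2) implies (not p3 implies (p2 implies (p2 iff ((p6 or p6) iff p6))))).
  branch 1 (add F (p6 implies (not p3 or p6))):
    F (p6 implies (not p3 or p6)): α-rule — add T p6, F (not p3 or p6).
    F (not p3 or p6): α-rule — add F not p3, F p6.
    × closes — contains both p6 and not p6.
  branch 2 (add T ((((p4 and not p6) or p1) and not p2) implies (not p3 implies (p2 implies (p2 iff ((p6 or p6) iff p6)))))):
    T ((((p4 and not p6) or p1) and not p2) implies (not p3 implies (p2 implies (p2 iff ((p6 or p6) iff p6))))): β-rule — branch into F (((p4 and not p6) or p1) and not p2)  //  T (not p3 implies (p2 implies (p2 iff ((p6 or p6) iff p6)))).
      branch 2.1 (add F (((p4 and not p6) or p1) and not p2)):
        F (((p4 and not p6) or p1) and not p2): β-rule — branch into F ((p4 and not p6) or p1)  //  F not p2.
          branch 2.1.1 (add F ((p4 and not p6) or p1)):
            F ((p4 and not p6) or p1): α-rule — add F (p4 and not p6), F p1.
            F (p4 and not p6): β-rule — branch into F p4  //  F not p6.
              branch 2.1.1.1 (add F p4):
                ○ open, literals {p1=F, p4=F}.
              branch 2.1.1.2 (add F not p6):
                ○ open, literals {p1=F, p6=T}.
          branch 2.1.2 (add F not p2):
            ○ open, literals {p2=T}.
      branch 2.2 (add T (not p3 implies (p2 implies (p2 iff ((p6 or p6) iff p6))))):
        T (not p3 implies (p2 implies (p2 iff ((p6 or p6) iff p6)))): β-rule — branch into F not p3  //  T (p2 implies (p2 iff ((p6 or p6) iff p6))).
          branch 2.2.1 (add F not p3):
            ○ open, literals {p3=T}.
          branch 2.2.2 (add T (p2 implies (p2 iff ((p6 or p6) iff p6)))):
            T (p2 implies (p2 iff ((p6 or p6) iff p6))): β-rule — branch into F p2  //  T (p2 iff ((p6 or p6) iff p6)).
              branch 2.2.2.1 (add F p2):
                ○ open, literals {p2=F}.
              branch 2.2.2.2 (add T (p2 iff ((p6 or p6) iff p6))):
                T (p2 iff ((p6 or p6) iff p6)): β-rule — branch into T p2, T ((p6 or p6) iff p6)  //  F p2, F ((p6 or p6) iff p6).
                  branch 2.2.2.2.1 (add T p2, T ((p6 or p6) iff p6)):
                    T ((p6 or p6) iff p6): β-rule — branch into T (p6 or p6), T p6  //  F (p6 or p6), F p6.
                      branch 2.2.2.2.1.1 (add T (p6 or p6), T p6):
                        T (p6 or p6): β-rule — branch into T p6  //  T p6.
                          branch 2.2.2.2.1.1.1 (add T p6):
                            ○ open, literals {p2=T, p6=T}.
                          branch 2.2.2.2.1.1.2 (add T p6):
                            ○ open, literals {p2=T, p6=T}.
                      branch 2.2.2.2.1.2 (add F (p6 or p6), F p6):
                        F (p6 or p6): α-rule — add F p6, F p6.
                        ○ open, literals {p2=T, p6=F}.
                  branch 2.2.2.2.2 (add F p2, F ((p6 or p6) iff p6)):
                    F ((p6 or p6) iff p6): β-rule — branch into T (p6 or p6), F p6  //  F (p6 or p6), T p6.
                      branch 2.2.2.2.2.1 (add T (p6 or p6), F p6):
                        T (p6 or p6): β-rule — branch into T p6  //  T p6.
                          branch 2.2.2.2.2.1.1 (add T p6):
                            × closes — contains both p6 and not p6.
                          branch 2.2.2.2.2.1.2 (add T p6):
                            × closes — contains both p6 and not p6.
                      branch 2.2.2.2.2.2 (add F (p6 or p6), T p6):
                        F (p6 or p6): α-rule — add F p6, F p6.
                        × closes — contains both p6 and not p6.
4 branches closed, 8 open.
An open branch gives a satisfying assignment: p1=F, p4=F.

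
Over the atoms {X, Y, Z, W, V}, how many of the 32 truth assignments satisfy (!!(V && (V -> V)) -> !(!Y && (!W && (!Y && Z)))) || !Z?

Initial set: {((!!(V && (V -> V)) -> !(!Y && (!W && (!Y && Z)))) || !Z)}.
((!!(V && (V -> V)) -> !(!Y && (!W && (!Y && Z)))) || !Z): β-rule — branch into (!!(V && (V -> V)) -> !(!Y && (!W && (!Y && Z))))  //  !Z.
  branch 1 (add (!!(V && (V -> V)) -> !(!Y && (!W && (!Y && Z))))):
    (!!(V && (V -> V)) -> !(!Y && (!W && (!Y && Z)))): β-rule — branch into !!!(V && (V -> V))  //  !(!Y && (!W && (!Y && Z))).
      branch 1.1 (add !!!(V && (V -> V))):
        !!!(V && (V -> V)): drop double negation, giving !(V && (V -> V)).
        !(V && (V -> V)): β-rule — branch into !V  //  !(V -> V).
          branch 1.1.1 (add !V):
            ○ open, literals {V=false}.
          branch 1.1.2 (add !(V -> V)):
            !(V -> V): α-rule — add V, !V.
            × closes — contains both V and !V.
      branch 1.2 (add !(!Y && (!W && (!Y && Z)))):
        !(!Y && (!W && (!Y && Z))): β-rule — branch into !!Y  //  !(!W && (!Y && Z)).
          branch 1.2.1 (add !!Y):
            ○ open, literals {Y=true}.
          branch 1.2.2 (add !(!W && (!Y && Z))):
            !(!W && (!Y && Z)): β-rule — branch into !!W  //  !(!Y && Z).
              branch 1.2.2.1 (add !!W):
                ○ open, literals {W=true}.
              branch 1.2.2.2 (add !(!Y && Z)):
                !(!Y && Z): β-rule — branch into !!Y  //  !Z.
                  branch 1.2.2.2.1 (add !!Y):
                    ○ open, literals {Y=true}.
                  branch 1.2.2.2.2 (add !Z):
                    ○ open, literals {Z=false}.
  branch 2 (add !Z):
    ○ open, literals {Z=false}.
1 branch closed, 6 open.
Each open branch fixes some atoms; the unmentioned ones are free. Counting distinct full assignments: branch {V=false} (X, Y, Z, W) contributes 16 new; branch {Y=true} (X, Z, W, V) contributes 8 new; branch {W=true} (X, Y, Z, V) contributes 4 new; branch {Y=true} (X, Z, W, V) contributes 0 new; branch {Z=false} (X, Y, W, V) contributes 2 new; branch {Z=false} (X, Y, W, V) contributes 0 new. Total: 30.

30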